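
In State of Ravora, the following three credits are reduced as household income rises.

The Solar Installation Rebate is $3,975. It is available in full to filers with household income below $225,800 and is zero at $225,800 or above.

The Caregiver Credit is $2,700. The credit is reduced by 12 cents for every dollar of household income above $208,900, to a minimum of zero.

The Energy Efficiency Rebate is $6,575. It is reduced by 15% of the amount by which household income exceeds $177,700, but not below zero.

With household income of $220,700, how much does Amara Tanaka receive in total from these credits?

Solar Installation Rebate: $220,700 is below the $225,800 cutoff, so the full $3,975 applies.
Caregiver Credit: 12% of the $11,800 excess over $208,900 is $1,416; credit = $2,700 − $1,416 = $1,284.
Energy Efficiency Rebate: 15% of the $43,000 excess over $177,700 is $6,450; credit = $6,575 − $6,450 = $125.
Total: $3,975 + $1,284 + $125 = $5,384.

$5,384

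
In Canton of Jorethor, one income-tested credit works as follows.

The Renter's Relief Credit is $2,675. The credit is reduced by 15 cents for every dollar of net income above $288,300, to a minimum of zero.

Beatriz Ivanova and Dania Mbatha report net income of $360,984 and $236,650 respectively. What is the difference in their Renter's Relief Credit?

$2,675

Beatriz ($360,984): Renter's Relief Credit: 15% of the $72,684 excess over $288,300 is $10,902.60 ≥ base, so the credit is $0.
Dania ($236,650): Renter's Relief Credit: $236,650 is at or below the $288,300 threshold, so the full $2,675 applies.
Difference: |$0 − $2,675| = $2,675.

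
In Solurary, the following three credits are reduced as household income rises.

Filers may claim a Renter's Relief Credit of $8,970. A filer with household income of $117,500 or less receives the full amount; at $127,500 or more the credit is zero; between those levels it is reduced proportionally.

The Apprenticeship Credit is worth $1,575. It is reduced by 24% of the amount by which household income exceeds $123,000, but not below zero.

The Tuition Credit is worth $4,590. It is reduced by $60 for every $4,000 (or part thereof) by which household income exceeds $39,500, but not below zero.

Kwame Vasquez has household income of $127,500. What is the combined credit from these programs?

$3,765

Renter's Relief Credit: $127,500 is at or above $127,500, so the credit is $0.
Apprenticeship Credit: 24% of the $4,500 excess over $123,000 is $1,080; credit = $1,575 − $1,080 = $495.
Tuition Credit: income exceeds $39,500 by $88,000, which is 22 full-or-partial $4,000 increments; reduction = 22 × $60 = $1,320, leaving $3,270.
Total: $0 + $495 + $3,270 = $3,765.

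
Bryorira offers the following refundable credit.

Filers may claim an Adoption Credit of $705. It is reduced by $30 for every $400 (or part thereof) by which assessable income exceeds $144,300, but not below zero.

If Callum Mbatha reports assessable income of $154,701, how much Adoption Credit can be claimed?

Adoption Credit: income exceeds $144,300 by $10,401 → 27 increments × $30 = $810 ≥ base, so the credit is $0.

$0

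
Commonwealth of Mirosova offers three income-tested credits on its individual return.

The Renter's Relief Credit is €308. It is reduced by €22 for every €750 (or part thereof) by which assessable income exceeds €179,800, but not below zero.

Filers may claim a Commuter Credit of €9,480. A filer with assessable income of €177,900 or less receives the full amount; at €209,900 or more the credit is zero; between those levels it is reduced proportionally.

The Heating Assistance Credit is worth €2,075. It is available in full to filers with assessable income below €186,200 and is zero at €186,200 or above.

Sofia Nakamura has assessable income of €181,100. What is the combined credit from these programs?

€10,871

Renter's Relief Credit: income exceeds €179,800 by €1,300, which is 2 full-or-partial €750 increments; reduction = 2 × €22 = €44, leaving €264.
Commuter Credit: €181,100 is €3,200 into a €32,000 phase-out range, leaving 28,800/32,000 of the credit: €9,480 × 28,800/32,000 = €8,532.
Heating Assistance Credit: €181,100 is below the €186,200 cutoff, so the full €2,075 applies.
Total: €264 + €8,532 + €2,075 = €10,871.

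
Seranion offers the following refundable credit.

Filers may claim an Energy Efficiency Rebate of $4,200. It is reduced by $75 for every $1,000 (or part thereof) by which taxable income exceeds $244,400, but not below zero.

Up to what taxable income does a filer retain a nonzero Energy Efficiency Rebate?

After 55 increments the reduction is 55 × $75 = $4,125, leaving $75; one more increment wipes it out. Increment 55 ends at excess 55 × $1,000 = $55,000, so the highest qualifying income is $244,400 + $55,000 = $299,400.

$299,400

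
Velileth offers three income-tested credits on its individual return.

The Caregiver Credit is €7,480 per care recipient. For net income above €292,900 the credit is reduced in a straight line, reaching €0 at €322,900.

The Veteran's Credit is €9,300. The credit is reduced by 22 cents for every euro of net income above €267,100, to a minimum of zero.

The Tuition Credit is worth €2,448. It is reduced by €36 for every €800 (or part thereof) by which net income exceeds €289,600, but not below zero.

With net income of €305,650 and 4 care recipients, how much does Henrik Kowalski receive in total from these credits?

Caregiver Credit: base = 4 × €7,480 = €29,920. €305,650 is €12,750 into a €30,000 phase-out range, leaving 17,250/30,000 of the credit: €29,920 × 17,250/30,000 = €17,204.
Veteran's Credit: 22% of the €38,550 excess over €267,100 is €8,481; credit = €9,300 − €8,481 = €819.
Tuition Credit: income exceeds €289,600 by €16,050, which is 21 full-or-partial €800 increments; reduction = 21 × €36 = €756, leaving €1,692.
Total: €17,204 + €819 + €1,692 = €19,715.

€19,715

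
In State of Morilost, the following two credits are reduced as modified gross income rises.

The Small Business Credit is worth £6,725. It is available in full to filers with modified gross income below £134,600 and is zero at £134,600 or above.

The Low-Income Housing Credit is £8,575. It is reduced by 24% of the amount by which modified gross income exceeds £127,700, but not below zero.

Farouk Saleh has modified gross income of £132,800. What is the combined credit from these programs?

£14,076

Small Business Credit: £132,800 is below the £134,600 cutoff, so the full £6,725 applies.
Low-Income Housing Credit: 24% of the £5,100 excess over £127,700 is £1,224; credit = £8,575 − £1,224 = £7,351.
Total: £6,725 + £7,351 = £14,076.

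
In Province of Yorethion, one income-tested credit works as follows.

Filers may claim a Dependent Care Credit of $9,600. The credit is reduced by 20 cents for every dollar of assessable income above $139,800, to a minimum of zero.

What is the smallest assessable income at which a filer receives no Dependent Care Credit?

The credit falls by 20% of each dollar above $139,800, so it reaches zero when the excess is $9,600 / 20% = $48,000: income = $139,800 + $48,000 = $187,800.

$187,800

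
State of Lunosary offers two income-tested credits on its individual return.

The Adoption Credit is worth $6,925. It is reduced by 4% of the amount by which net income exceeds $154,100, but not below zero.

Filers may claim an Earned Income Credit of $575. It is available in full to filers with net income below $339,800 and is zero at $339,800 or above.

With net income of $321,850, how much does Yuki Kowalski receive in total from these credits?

$790

Adoption Credit: 4% of the $167,750 excess over $154,100 is $6,710; credit = $6,925 − $6,710 = $215.
Earned Income Credit: $321,850 is below the $339,800 cutoff, so the full $575 applies.
Total: $215 + $575 = $790.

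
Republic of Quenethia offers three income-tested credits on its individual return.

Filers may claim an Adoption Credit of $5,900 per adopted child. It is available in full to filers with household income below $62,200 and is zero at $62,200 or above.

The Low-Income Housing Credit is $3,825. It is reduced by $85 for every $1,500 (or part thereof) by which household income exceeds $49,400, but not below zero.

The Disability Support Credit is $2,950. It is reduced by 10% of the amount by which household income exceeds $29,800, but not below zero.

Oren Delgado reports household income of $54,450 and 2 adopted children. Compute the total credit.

Adoption Credit: base = 2 × $5,900 = $11,800. $54,450 is below the $62,200 cutoff, so the full $11,800 applies.
Low-Income Housing Credit: income exceeds $49,400 by $5,050, which is 4 full-or-partial $1,500 increments; reduction = 4 × $85 = $340, leaving $3,485.
Disability Support Credit: 10% of the $24,650 excess over $29,800 is $2,465; credit = $2,950 − $2,465 = $485.
Total: $11,800 + $3,485 + $485 = $15,770.

$15,770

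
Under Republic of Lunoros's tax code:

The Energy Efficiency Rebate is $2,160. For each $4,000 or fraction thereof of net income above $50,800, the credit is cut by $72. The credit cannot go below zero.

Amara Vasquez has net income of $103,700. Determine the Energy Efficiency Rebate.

Energy Efficiency Rebate: income exceeds $50,800 by $52,900, which is 14 full-or-partial $4,000 increments; reduction = 14 × $72 = $1,008, leaving $1,152.

$1,152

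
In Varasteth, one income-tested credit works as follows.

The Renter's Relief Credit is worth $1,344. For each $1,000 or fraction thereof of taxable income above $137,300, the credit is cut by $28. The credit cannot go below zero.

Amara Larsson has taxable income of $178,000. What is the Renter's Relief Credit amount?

$196

Renter's Relief Credit: income exceeds $137,300 by $40,700, which is 41 full-or-partial $1,000 increments; reduction = 41 × $28 = $1,148, leaving $196.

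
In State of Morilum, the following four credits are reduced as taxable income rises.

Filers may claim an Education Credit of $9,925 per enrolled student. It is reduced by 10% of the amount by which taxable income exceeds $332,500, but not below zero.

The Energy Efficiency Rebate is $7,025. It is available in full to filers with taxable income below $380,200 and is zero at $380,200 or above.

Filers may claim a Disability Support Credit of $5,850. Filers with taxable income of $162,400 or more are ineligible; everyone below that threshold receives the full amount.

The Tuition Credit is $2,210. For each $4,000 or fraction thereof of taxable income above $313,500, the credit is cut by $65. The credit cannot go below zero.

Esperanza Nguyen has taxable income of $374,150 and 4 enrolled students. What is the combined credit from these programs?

Education Credit: base = 4 × $9,925 = $39,700. 10% of the $41,650 excess over $332,500 is $4,165; credit = $39,700 − $4,165 = $35,535.
Energy Efficiency Rebate: $374,150 is below the $380,200 cutoff, so the full $7,025 applies.
Disability Support Credit: $374,150 meets or exceeds the $162,400 cutoff, so the credit is $0.
Tuition Credit: income exceeds $313,500 by $60,650, which is 16 full-or-partial $4,000 increments; reduction = 16 × $65 = $1,040, leaving $1,170.
Total: $35,535 + $7,025 + $0 + $1,170 = $43,730.

$43,730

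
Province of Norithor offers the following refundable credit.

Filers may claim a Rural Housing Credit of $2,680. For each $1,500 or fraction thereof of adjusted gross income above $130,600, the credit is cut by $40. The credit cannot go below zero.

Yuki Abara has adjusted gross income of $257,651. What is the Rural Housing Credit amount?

$0

Rural Housing Credit: income exceeds $130,600 by $127,051 → 85 increments × $40 = $3,400 ≥ base, so the credit is $0.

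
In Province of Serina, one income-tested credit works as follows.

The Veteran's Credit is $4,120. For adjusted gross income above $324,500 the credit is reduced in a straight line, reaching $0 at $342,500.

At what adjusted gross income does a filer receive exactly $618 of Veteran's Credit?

$618 is 618/4,120 of the full $4,120, so 3,502/4,120 of the $18,000 range has been used: income = $324,500 + $18,000 × 3,502/4,120 = $339,800.

$339,800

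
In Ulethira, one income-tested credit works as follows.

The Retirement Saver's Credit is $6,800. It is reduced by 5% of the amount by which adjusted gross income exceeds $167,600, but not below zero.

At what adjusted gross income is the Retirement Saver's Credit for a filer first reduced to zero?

$303,600

The credit falls by 5% of each dollar above $167,600, so it reaches zero when the excess is $6,800 / 5% = $136,000: income = $167,600 + $136,000 = $303,600.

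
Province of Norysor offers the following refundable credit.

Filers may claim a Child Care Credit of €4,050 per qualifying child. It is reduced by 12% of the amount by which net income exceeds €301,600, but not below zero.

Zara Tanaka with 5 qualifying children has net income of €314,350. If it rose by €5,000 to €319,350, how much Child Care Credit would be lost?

At €314,350 — base = 5 × €4,050 = €20,250. 12% of the €12,750 excess over €301,600 is €1,530; credit = €20,250 − €1,530 = €18,720.
At €319,350 — base = 5 × €4,050 = €20,250. 12% of the €17,750 excess over €301,600 is €2,130; credit = €20,250 − €2,130 = €18,120.
Lost: €18,720 − €18,120 = €600.

€600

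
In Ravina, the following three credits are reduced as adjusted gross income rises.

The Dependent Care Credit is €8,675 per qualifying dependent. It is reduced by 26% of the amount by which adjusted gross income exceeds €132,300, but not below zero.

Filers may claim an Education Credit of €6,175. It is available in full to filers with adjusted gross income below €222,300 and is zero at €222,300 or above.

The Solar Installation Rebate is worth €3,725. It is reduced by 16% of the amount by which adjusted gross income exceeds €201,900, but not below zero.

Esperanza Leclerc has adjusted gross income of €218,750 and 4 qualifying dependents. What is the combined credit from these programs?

€19,427

Dependent Care Credit: base = 4 × €8,675 = €34,700. 26% of the €86,450 excess over €132,300 is €22,477; credit = €34,700 − €22,477 = €12,223.
Education Credit: €218,750 is below the €222,300 cutoff, so the full €6,175 applies.
Solar Installation Rebate: 16% of the €16,850 excess over €201,900 is €2,696; credit = €3,725 − €2,696 = €1,029.
Total: €12,223 + €6,175 + €1,029 = €19,427.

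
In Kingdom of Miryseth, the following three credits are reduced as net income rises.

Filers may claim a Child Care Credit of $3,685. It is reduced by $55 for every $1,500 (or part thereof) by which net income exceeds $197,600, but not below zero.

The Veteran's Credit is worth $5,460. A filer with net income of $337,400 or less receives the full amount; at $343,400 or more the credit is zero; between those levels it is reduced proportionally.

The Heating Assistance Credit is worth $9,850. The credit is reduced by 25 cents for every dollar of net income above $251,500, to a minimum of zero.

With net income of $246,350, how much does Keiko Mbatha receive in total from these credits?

Child Care Credit: income exceeds $197,600 by $48,750, which is 33 full-or-partial $1,500 increments; reduction = 33 × $55 = $1,815, leaving $1,870.
Veteran's Credit: $246,350 is at or below the $337,400 threshold, so the full $5,460 applies.
Heating Assistance Credit: $246,350 is at or below the $251,500 threshold, so the full $9,850 applies.
Total: $1,870 + $5,460 + $9,850 = $17,180.

$17,180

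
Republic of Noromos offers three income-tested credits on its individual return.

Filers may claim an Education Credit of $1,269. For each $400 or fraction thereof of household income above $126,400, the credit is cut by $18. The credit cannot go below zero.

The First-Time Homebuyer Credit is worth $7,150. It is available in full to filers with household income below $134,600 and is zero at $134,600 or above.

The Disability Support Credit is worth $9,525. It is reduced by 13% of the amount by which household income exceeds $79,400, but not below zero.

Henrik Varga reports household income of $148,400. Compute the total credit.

Education Credit: income exceeds $126,400 by $22,000, which is 55 full-or-partial $400 increments; reduction = 55 × $18 = $990, leaving $279.
First-Time Homebuyer Credit: $148,400 meets or exceeds the $134,600 cutoff, so the credit is $0.
Disability Support Credit: 13% of the $69,000 excess over $79,400 is $8,970; credit = $9,525 − $8,970 = $555.
Total: $279 + $0 + $555 = $834.

$834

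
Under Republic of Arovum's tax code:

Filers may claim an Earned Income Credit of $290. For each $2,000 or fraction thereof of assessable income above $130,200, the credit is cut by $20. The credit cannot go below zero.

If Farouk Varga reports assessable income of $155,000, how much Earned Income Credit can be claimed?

Earned Income Credit: income exceeds $130,200 by $24,800, which is 13 full-or-partial $2,000 increments; reduction = 13 × $20 = $260, leaving $30.

$30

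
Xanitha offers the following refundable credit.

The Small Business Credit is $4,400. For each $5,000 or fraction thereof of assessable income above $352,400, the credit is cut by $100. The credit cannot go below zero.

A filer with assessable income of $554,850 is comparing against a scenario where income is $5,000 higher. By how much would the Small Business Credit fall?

At $554,850 — income exceeds $352,400 by $202,450, which is 41 full-or-partial $5,000 increments; reduction = 41 × $100 = $4,100, leaving $300.
At $559,850 — income exceeds $352,400 by $207,450, which is 42 full-or-partial $5,000 increments; reduction = 42 × $100 = $4,200, leaving $200.
Lost: $300 − $200 = $100.

$100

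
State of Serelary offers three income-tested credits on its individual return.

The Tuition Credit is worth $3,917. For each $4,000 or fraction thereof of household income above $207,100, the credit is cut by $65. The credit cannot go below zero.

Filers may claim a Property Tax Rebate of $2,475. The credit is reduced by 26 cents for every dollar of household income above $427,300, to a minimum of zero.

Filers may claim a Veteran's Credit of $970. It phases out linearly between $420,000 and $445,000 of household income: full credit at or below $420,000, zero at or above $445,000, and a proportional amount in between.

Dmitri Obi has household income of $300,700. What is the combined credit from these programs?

Tuition Credit: income exceeds $207,100 by $93,600, which is 24 full-or-partial $4,000 increments; reduction = 24 × $65 = $1,560, leaving $2,357.
Property Tax Rebate: $300,700 is at or below the $427,300 threshold, so the full $2,475 applies.
Veteran's Credit: $300,700 is at or below the $420,000 threshold, so the full $970 applies.
Total: $2,357 + $2,475 + $970 = $5,802.

$5,802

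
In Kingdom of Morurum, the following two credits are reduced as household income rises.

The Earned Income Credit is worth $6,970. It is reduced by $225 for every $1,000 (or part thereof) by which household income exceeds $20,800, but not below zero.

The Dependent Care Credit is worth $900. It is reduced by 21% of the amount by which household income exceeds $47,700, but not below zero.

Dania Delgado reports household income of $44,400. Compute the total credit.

$2,470

Earned Income Credit: income exceeds $20,800 by $23,600, which is 24 full-or-partial $1,000 increments; reduction = 24 × $225 = $5,400, leaving $1,570.
Dependent Care Credit: $44,400 is at or below the $47,700 threshold, so the full $900 applies.
Total: $1,570 + $900 = $2,470.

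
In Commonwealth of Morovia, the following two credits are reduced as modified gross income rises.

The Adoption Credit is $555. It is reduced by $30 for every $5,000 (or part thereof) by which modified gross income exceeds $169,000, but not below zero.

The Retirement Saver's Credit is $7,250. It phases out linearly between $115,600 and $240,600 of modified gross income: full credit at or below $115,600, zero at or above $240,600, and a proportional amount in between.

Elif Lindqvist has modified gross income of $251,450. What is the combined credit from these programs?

$45

Adoption Credit: income exceeds $169,000 by $82,450, which is 17 full-or-partial $5,000 increments; reduction = 17 × $30 = $510, leaving $45.
Retirement Saver's Credit: $251,450 is at or above $240,600, so the credit is $0.
Total: $45 + $0 = $45.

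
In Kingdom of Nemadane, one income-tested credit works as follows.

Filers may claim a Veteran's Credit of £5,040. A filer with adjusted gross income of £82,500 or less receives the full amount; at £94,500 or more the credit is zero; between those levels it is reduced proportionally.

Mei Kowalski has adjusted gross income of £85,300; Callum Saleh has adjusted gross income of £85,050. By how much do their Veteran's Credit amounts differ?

£105

Mei (£85,300): Veteran's Credit: £85,300 is £2,800 into a £12,000 phase-out range, leaving 9,200/12,000 of the credit: £5,040 × 9,200/12,000 = £3,864.
Callum (£85,050): Veteran's Credit: £85,050 is £2,550 into a £12,000 phase-out range, leaving 9,450/12,000 of the credit: £5,040 × 9,450/12,000 = £3,969.
Difference: |£3,864 − £3,969| = £105.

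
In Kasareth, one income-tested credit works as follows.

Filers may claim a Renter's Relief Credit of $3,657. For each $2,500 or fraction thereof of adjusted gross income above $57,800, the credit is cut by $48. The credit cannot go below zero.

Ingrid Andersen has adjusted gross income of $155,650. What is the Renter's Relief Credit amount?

Renter's Relief Credit: income exceeds $57,800 by $97,850, which is 40 full-or-partial $2,500 increments; reduction = 40 × $48 = $1,920, leaving $1,737.

$1,737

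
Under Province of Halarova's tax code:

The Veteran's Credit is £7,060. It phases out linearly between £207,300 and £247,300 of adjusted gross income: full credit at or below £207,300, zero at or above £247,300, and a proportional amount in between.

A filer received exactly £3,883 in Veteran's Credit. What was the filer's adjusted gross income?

£225,300

£3,883 is 3,883/7,060 of the full £7,060, so 3,177/7,060 of the £40,000 range has been used: income = £207,300 + £40,000 × 3,177/7,060 = £225,300.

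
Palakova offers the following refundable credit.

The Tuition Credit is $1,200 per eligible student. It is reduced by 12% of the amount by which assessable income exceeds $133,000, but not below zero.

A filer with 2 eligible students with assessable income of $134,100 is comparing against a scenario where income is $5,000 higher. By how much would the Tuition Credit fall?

At $134,100 — base = 2 × $1,200 = $2,400. 12% of the $1,100 excess over $133,000 is $132; credit = $2,400 − $132 = $2,268.
At $139,100 — base = 2 × $1,200 = $2,400. 12% of the $6,100 excess over $133,000 is $732; credit = $2,400 − $732 = $1,668.
Lost: $2,268 − $1,668 = $600.

$600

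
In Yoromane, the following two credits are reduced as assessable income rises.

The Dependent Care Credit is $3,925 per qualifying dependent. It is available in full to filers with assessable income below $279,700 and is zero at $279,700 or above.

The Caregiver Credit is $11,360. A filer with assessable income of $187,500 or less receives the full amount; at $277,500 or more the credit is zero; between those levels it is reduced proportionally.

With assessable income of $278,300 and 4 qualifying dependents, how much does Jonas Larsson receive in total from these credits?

Dependent Care Credit: base = 4 × $3,925 = $15,700. $278,300 is below the $279,700 cutoff, so the full $15,700 applies.
Caregiver Credit: $278,300 is at or above $277,500, so the credit is $0.
Total: $15,700 + $0 = $15,700.

$15,700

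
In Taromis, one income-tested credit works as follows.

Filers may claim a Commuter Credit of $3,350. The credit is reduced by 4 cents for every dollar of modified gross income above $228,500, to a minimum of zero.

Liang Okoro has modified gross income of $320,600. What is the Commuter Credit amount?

Commuter Credit: 4% of the $92,100 excess over $228,500 is $3,684 ≥ base, so the credit is $0.

$0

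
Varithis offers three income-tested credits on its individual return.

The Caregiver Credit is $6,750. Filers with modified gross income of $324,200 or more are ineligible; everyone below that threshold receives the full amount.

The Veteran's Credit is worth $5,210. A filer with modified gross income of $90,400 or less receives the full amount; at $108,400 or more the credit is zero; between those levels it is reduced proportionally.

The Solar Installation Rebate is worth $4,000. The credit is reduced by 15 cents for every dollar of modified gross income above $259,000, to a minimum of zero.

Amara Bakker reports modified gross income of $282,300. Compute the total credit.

Caregiver Credit: $282,300 is below the $324,200 cutoff, so the full $6,750 applies.
Veteran's Credit: $282,300 is at or above $108,400, so the credit is $0.
Solar Installation Rebate: 15% of the $23,300 excess over $259,000 is $3,495; credit = $4,000 − $3,495 = $505.
Total: $6,750 + $0 + $505 = $7,255.

$7,255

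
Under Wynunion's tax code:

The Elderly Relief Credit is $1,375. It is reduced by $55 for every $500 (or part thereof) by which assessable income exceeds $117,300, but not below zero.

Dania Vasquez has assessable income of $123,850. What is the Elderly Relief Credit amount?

Elderly Relief Credit: income exceeds $117,300 by $6,550, which is 14 full-or-partial $500 increments; reduction = 14 × $55 = $770, leaving $605.

$605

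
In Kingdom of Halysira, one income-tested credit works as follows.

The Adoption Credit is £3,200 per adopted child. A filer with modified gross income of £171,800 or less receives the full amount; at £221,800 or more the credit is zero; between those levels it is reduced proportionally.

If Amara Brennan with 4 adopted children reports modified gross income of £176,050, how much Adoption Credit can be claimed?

Adoption Credit: base = 4 × £3,200 = £12,800. £176,050 is £4,250 into a £50,000 phase-out range, leaving 45,750/50,000 of the credit: £12,800 × 45,750/50,000 = £11,712.

£11,712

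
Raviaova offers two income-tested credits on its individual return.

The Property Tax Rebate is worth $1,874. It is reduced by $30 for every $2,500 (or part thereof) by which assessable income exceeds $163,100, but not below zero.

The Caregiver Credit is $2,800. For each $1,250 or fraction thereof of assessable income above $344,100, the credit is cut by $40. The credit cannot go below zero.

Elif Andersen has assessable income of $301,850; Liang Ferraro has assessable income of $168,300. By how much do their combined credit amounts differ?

$1,590

Elif ($301,850): Property Tax Rebate: income exceeds $163,100 by $138,750, which is 56 full-or-partial $2,500 increments; reduction = 56 × $30 = $1,680, leaving $194. Caregiver Credit: $301,850 is at or below the $344,100 threshold, so the full $2,800 applies. total $194 + $2,800 = $2,994
Liang ($168,300): Property Tax Rebate: income exceeds $163,100 by $5,200, which is 3 full-or-partial $2,500 increments; reduction = 3 × $30 = $90, leaving $1,784. Caregiver Credit: $168,300 is at or below the $344,100 threshold, so the full $2,800 applies. total $1,784 + $2,800 = $4,584
Difference: |$2,994 − $4,584| = $1,590.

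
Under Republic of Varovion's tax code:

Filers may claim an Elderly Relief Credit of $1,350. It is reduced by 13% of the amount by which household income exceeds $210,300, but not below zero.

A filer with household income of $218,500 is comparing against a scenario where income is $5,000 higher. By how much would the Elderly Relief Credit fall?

$284

At $218,500 — 13% of the $8,200 excess over $210,300 is $1,066; credit = $1,350 − $1,066 = $284.
At $223,500 — 13% of the $13,200 excess over $210,300 is $1,716 ≥ base, so the credit is $0.
Lost: $284 − $0 = $284.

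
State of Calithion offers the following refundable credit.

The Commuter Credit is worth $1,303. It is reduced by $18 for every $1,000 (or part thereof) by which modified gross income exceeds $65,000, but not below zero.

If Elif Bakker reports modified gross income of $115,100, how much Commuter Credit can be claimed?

Commuter Credit: income exceeds $65,000 by $50,100, which is 51 full-or-partial $1,000 increments; reduction = 51 × $18 = $918, leaving $385.

$385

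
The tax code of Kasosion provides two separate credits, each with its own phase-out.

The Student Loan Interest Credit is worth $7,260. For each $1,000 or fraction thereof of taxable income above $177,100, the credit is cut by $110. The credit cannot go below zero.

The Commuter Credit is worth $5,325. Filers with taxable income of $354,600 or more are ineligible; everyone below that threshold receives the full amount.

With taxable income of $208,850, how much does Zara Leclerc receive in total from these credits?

$9,065

Student Loan Interest Credit: income exceeds $177,100 by $31,750, which is 32 full-or-partial $1,000 increments; reduction = 32 × $110 = $3,520, leaving $3,740.
Commuter Credit: $208,850 is below the $354,600 cutoff, so the full $5,325 applies.
Total: $3,740 + $5,325 = $9,065.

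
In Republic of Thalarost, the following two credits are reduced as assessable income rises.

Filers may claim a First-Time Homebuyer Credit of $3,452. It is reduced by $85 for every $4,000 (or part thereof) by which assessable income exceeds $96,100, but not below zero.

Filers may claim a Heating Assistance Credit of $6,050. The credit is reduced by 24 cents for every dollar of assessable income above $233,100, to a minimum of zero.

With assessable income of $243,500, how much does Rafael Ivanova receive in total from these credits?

First-Time Homebuyer Credit: income exceeds $96,100 by $147,400, which is 37 full-or-partial $4,000 increments; reduction = 37 × $85 = $3,145, leaving $307.
Heating Assistance Credit: 24% of the $10,400 excess over $233,100 is $2,496; credit = $6,050 − $2,496 = $3,554.
Total: $307 + $3,554 = $3,861.

$3,861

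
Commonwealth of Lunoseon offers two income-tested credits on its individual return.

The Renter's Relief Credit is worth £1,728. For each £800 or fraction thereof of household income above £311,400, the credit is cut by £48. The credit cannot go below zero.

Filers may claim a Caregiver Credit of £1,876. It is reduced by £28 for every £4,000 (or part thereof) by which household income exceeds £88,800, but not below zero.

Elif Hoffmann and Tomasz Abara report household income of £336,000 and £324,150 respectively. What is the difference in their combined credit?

£804

Elif (£336,000): Renter's Relief Credit: income exceeds £311,400 by £24,600, which is 31 full-or-partial £800 increments; reduction = 31 × £48 = £1,488, leaving £240. Caregiver Credit: income exceeds £88,800 by £247,200, which is 62 full-or-partial £4,000 increments; reduction = 62 × £28 = £1,736, leaving £140. total £240 + £140 = £380
Tomasz (£324,150): Renter's Relief Credit: income exceeds £311,400 by £12,750, which is 16 full-or-partial £800 increments; reduction = 16 × £48 = £768, leaving £960. Caregiver Credit: income exceeds £88,800 by £235,350, which is 59 full-or-partial £4,000 increments; reduction = 59 × £28 = £1,652, leaving £224. total £960 + £224 = £1,184
Difference: |£380 − £1,184| = £804.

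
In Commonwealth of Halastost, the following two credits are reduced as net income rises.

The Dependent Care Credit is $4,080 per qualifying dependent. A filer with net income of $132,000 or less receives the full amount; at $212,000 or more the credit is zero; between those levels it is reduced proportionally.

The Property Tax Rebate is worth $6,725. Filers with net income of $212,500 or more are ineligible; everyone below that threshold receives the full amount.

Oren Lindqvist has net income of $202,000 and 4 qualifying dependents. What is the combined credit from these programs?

$8,765

Dependent Care Credit: base = 4 × $4,080 = $16,320. $202,000 is $70,000 into a $80,000 phase-out range, leaving 10,000/80,000 of the credit: $16,320 × 10,000/80,000 = $2,040.
Property Tax Rebate: $202,000 is below the $212,500 cutoff, so the full $6,725 applies.
Total: $2,040 + $6,725 = $8,765.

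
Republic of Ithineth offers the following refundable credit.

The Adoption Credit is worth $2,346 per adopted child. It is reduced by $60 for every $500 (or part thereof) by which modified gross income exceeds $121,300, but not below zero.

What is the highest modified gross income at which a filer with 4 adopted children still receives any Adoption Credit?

$199,300

Full credit = 4 × $2,346 = $9,384.
After 156 increments the reduction is 156 × $60 = $9,360, leaving $24; one more increment wipes it out. Increment 156 ends at excess 156 × $500 = $78,000, so the highest qualifying income is $121,300 + $78,000 = $199,300.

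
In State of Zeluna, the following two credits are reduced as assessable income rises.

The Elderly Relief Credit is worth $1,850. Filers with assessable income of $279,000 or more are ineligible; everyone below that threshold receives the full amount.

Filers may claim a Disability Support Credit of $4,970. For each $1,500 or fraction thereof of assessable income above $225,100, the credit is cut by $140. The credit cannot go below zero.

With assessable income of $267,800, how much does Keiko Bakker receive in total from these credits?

Elderly Relief Credit: $267,800 is below the $279,000 cutoff, so the full $1,850 applies.
Disability Support Credit: income exceeds $225,100 by $42,700, which is 29 full-or-partial $1,500 increments; reduction = 29 × $140 = $4,060, leaving $910.
Total: $1,850 + $910 = $2,760.

$2,760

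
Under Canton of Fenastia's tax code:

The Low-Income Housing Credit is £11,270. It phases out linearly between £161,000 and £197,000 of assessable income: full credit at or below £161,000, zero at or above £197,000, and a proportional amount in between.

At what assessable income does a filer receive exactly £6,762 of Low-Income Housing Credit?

£175,400

£6,762 is 6,762/11,270 of the full £11,270, so 4,508/11,270 of the £36,000 range has been used: income = £161,000 + £36,000 × 4,508/11,270 = £175,400.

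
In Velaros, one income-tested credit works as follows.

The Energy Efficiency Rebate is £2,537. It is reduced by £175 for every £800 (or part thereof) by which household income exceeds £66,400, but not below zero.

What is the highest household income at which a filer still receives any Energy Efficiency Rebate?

£77,600

After 14 increments the reduction is 14 × £175 = £2,450, leaving £87; one more increment wipes it out. Increment 14 ends at excess 14 × £800 = £11,200, so the highest qualifying income is £66,400 + £11,200 = £77,600.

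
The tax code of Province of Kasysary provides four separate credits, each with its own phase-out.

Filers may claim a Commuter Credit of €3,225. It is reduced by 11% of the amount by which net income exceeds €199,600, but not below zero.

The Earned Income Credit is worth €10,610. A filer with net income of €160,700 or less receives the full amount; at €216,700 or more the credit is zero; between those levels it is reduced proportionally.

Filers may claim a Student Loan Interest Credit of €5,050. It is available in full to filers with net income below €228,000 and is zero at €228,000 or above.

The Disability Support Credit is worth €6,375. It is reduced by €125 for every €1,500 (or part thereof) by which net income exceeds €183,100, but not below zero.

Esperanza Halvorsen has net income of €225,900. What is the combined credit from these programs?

Commuter Credit: 11% of the €26,300 excess over €199,600 is €2,893; credit = €3,225 − €2,893 = €332.
Earned Income Credit: €225,900 is at or above €216,700, so the credit is €0.
Student Loan Interest Credit: €225,900 is below the €228,000 cutoff, so the full €5,050 applies.
Disability Support Credit: income exceeds €183,100 by €42,800, which is 29 full-or-partial €1,500 increments; reduction = 29 × €125 = €3,625, leaving €2,750.
Total: €332 + €0 + €5,050 + €2,750 = €8,132.

€8,132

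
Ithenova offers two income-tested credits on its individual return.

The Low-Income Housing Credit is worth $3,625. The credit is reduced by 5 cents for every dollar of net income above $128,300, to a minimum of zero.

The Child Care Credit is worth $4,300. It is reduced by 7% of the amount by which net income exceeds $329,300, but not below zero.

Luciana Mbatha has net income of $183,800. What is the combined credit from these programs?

Low-Income Housing Credit: 5% of the $55,500 excess over $128,300 is $2,775; credit = $3,625 − $2,775 = $850.
Child Care Credit: $183,800 is at or below the $329,300 threshold, so the full $4,300 applies.
Total: $850 + $4,300 = $5,150.

$5,150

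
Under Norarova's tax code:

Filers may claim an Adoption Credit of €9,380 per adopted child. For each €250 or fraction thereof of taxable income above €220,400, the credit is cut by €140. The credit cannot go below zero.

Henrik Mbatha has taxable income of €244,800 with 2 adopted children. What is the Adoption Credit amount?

€5,040

Adoption Credit: base = 2 × €9,380 = €18,760. income exceeds €220,400 by €24,400, which is 98 full-or-partial €250 increments; reduction = 98 × €140 = €13,720, leaving €5,040.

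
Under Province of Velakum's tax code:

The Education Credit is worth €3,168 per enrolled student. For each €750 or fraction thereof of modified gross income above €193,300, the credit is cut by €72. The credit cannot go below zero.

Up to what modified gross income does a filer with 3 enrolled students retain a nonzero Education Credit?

€291,550

Full credit = 3 × €3,168 = €9,504.
After 131 increments the reduction is 131 × €72 = €9,432, leaving €72; one more increment wipes it out. Increment 131 ends at excess 131 × €750 = €98,250, so the highest qualifying income is €193,300 + €98,250 = €291,550.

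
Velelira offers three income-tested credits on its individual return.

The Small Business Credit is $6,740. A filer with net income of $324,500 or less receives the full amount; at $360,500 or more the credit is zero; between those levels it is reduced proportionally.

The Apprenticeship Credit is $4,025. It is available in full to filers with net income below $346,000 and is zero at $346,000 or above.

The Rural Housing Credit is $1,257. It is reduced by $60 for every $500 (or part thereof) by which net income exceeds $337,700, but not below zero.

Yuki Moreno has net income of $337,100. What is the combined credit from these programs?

$9,663

Small Business Credit: $337,100 is $12,600 into a $36,000 phase-out range, leaving 23,400/36,000 of the credit: $6,740 × 23,400/36,000 = $4,381.
Apprenticeship Credit: $337,100 is below the $346,000 cutoff, so the full $4,025 applies.
Rural Housing Credit: $337,100 is at or below the $337,700 threshold, so the full $1,257 applies.
Total: $4,381 + $4,025 + $1,257 = $9,663.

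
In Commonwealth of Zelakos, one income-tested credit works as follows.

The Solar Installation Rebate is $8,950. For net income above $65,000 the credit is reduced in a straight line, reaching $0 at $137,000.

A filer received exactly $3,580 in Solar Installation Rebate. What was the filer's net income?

$108,200

$3,580 is 3,580/8,950 of the full $8,950, so 5,370/8,950 of the $72,000 range has been used: income = $65,000 + $72,000 × 5,370/8,950 = $108,200.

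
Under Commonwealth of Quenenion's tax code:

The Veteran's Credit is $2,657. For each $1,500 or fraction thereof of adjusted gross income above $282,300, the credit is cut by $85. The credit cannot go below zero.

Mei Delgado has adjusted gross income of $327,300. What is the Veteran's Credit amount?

$107

Veteran's Credit: income exceeds $282,300 by $45,000, which is 30 full-or-partial $1,500 increments; reduction = 30 × $85 = $2,550, leaving $107.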